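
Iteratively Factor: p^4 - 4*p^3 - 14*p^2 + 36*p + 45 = (p + 1)*(p^3 - 5*p^2 - 9*p + 45) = (p - 5)*(p + 1)*(p^2 - 9) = (p - 5)*(p - 3)*(p + 1)*(p + 3)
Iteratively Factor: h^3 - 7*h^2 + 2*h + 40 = (h + 2)*(h^2 - 9*h + 20) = (h - 4)*(h + 2)*(h - 5)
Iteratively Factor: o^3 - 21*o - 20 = (o + 1)*(o^2 - o - 20) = (o + 1)*(o + 4)*(o - 5)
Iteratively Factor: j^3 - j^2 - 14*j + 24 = (j - 3)*(j^2 + 2*j - 8) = (j - 3)*(j - 2)*(j + 4)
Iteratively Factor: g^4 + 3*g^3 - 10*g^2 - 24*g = (g)*(g^3 + 3*g^2 - 10*g - 24) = g*(g - 3)*(g^2 + 6*g + 8) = g*(g - 3)*(g + 4)*(g + 2)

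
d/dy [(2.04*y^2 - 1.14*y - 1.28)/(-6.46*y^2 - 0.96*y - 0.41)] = (-9.3228*y^2 - 18.2104*y - 0.7614)/(41.7316*y^4 + 12.4032*y^3 + 6.2188*y^2 + 0.7872*y + 0.1681)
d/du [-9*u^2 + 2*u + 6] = 2 - 18*u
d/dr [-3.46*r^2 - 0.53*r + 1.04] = -6.92*r - 0.53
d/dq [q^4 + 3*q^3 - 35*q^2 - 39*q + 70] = 4*q^3 + 9*q^2 - 70*q - 39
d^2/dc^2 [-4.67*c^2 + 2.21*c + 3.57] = -9.34000000000000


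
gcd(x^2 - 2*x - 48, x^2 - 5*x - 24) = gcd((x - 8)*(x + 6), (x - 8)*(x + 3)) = x - 8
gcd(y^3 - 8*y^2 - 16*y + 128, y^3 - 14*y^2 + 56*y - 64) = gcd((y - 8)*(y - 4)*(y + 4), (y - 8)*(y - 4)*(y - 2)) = y^2 - 12*y + 32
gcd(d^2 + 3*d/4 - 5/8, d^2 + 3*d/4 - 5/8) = d^2 + 3*d/4 - 5/8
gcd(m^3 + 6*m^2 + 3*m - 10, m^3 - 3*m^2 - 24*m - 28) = m + 2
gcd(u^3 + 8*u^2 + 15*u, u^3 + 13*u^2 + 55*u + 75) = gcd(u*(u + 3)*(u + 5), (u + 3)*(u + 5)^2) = u^2 + 8*u + 15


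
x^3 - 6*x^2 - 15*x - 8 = (x - 8)*(x + 1)^2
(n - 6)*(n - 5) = n^2 - 11*n + 30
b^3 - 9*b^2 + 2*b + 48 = (b - 8)*(b - 3)*(b + 2)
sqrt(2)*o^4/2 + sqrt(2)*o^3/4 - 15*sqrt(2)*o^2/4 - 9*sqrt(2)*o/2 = o*(o - 3)*(o + 3/2)*(sqrt(2)*o/2 + sqrt(2))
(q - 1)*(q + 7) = q^2 + 6*q - 7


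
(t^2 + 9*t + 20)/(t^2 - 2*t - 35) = (t + 4)/(t - 7)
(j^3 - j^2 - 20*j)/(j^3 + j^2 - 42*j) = (j^2 - j - 20)/(j^2 + j - 42)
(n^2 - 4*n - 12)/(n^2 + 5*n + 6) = (n - 6)/(n + 3)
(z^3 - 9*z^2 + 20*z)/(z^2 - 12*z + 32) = z*(z - 5)/(z - 8)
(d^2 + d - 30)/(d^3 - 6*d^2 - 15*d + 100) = (d + 6)/(d^2 - d - 20)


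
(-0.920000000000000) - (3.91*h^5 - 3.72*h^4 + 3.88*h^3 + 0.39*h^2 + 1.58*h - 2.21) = -3.91*h^5 + 3.72*h^4 - 3.88*h^3 - 0.39*h^2 - 1.58*h + 1.29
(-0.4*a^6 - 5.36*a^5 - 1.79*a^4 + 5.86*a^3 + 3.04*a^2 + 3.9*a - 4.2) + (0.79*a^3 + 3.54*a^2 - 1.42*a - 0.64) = -0.4*a^6 - 5.36*a^5 - 1.79*a^4 + 6.65*a^3 + 6.58*a^2 + 2.48*a - 4.84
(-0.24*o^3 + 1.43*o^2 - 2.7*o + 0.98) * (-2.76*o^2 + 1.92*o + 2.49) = 0.6624*o^5 - 4.4076*o^4 + 9.6*o^3 - 4.3281*o^2 - 4.8414*o + 2.4402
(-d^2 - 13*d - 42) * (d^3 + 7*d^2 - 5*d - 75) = -d^5 - 20*d^4 - 128*d^3 - 154*d^2 + 1185*d + 3150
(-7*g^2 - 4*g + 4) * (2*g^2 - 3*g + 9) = -14*g^4 + 13*g^3 - 43*g^2 - 48*g + 36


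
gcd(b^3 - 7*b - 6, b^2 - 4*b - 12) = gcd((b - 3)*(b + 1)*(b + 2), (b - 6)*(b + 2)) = b + 2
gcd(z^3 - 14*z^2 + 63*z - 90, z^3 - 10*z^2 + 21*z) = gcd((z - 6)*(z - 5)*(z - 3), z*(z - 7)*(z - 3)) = z - 3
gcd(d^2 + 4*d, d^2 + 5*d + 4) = d + 4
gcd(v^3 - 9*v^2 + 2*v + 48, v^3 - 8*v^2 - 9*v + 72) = v^2 - 11*v + 24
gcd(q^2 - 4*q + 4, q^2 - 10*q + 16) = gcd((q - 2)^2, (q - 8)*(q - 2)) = q - 2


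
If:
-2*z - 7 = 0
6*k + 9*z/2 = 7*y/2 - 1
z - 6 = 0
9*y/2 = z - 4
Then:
No Solution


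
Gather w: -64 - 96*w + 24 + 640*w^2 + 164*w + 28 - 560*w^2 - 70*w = 80*w^2 - 2*w - 12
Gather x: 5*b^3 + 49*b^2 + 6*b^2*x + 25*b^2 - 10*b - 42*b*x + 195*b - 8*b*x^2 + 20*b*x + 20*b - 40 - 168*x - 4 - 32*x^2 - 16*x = 5*b^3 + 74*b^2 + 205*b + x^2*(-8*b - 32) + x*(6*b^2 - 22*b - 184) - 44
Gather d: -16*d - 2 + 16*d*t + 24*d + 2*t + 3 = d*(16*t + 8) + 2*t + 1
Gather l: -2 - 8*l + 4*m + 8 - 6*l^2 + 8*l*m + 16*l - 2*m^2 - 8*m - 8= -6*l^2 + l*(8*m + 8) - 2*m^2 - 4*m - 2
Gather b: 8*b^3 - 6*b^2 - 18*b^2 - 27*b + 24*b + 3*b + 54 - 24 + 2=8*b^3 - 24*b^2 + 32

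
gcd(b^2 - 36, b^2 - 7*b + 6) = b - 6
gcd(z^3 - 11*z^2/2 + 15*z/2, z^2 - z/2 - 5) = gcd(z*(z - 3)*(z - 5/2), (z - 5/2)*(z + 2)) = z - 5/2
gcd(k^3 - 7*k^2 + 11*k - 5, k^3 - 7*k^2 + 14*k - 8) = k - 1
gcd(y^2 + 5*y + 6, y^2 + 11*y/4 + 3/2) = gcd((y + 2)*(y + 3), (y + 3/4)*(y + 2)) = y + 2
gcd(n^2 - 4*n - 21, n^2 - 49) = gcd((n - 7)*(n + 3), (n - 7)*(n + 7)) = n - 7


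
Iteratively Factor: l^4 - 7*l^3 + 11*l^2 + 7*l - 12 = (l + 1)*(l^3 - 8*l^2 + 19*l - 12) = (l - 1)*(l + 1)*(l^2 - 7*l + 12) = (l - 3)*(l - 1)*(l + 1)*(l - 4)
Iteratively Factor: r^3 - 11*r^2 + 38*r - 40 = (r - 2)*(r^2 - 9*r + 20) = (r - 5)*(r - 2)*(r - 4)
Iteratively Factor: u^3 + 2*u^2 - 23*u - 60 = (u + 3)*(u^2 - u - 20) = (u + 3)*(u + 4)*(u - 5)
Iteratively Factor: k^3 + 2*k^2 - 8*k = (k + 4)*(k^2 - 2*k) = k*(k + 4)*(k - 2)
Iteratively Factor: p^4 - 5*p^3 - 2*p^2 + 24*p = (p + 2)*(p^3 - 7*p^2 + 12*p) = (p - 4)*(p + 2)*(p^2 - 3*p) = p*(p - 4)*(p + 2)*(p - 3)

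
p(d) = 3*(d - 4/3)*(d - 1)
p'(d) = 6*d - 7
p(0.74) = 0.46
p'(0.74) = -2.56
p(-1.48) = 20.93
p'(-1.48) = -15.88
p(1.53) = 0.31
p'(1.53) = 2.18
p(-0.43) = 7.56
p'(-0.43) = -9.58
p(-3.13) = 55.30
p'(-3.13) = -25.78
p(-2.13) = 32.52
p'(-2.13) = -19.78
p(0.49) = 1.29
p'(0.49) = -4.06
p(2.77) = 7.63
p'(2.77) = 9.62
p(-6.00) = 154.00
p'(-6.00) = -43.00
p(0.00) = 4.00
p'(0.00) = -7.00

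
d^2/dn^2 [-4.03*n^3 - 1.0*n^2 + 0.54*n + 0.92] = -24.18*n - 2.0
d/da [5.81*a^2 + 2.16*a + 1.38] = 11.62*a + 2.16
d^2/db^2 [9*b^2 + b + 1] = 18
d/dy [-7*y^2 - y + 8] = -14*y - 1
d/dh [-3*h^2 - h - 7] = -6*h - 1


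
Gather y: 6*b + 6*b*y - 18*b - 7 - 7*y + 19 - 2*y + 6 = -12*b + y*(6*b - 9) + 18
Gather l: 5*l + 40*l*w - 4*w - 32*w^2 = l*(40*w + 5) - 32*w^2 - 4*w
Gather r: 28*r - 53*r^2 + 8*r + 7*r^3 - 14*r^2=7*r^3 - 67*r^2 + 36*r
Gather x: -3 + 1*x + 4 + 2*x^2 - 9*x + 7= 2*x^2 - 8*x + 8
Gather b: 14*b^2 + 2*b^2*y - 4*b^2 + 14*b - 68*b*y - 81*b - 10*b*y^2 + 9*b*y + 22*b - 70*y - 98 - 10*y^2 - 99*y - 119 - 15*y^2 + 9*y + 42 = b^2*(2*y + 10) + b*(-10*y^2 - 59*y - 45) - 25*y^2 - 160*y - 175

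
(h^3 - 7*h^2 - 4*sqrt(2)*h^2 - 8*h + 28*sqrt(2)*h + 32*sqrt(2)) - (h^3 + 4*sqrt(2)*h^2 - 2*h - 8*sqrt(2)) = -8*sqrt(2)*h^2 - 7*h^2 - 6*h + 28*sqrt(2)*h + 40*sqrt(2)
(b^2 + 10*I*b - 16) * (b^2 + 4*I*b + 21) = b^4 + 14*I*b^3 - 35*b^2 + 146*I*b - 336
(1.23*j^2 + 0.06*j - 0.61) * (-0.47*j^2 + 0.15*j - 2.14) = -0.5781*j^4 + 0.1563*j^3 - 2.3365*j^2 - 0.2199*j + 1.3054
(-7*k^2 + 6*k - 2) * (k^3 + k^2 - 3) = -7*k^5 - k^4 + 4*k^3 + 19*k^2 - 18*k + 6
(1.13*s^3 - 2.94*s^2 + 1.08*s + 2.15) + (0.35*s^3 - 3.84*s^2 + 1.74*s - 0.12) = 1.48*s^3 - 6.78*s^2 + 2.82*s + 2.03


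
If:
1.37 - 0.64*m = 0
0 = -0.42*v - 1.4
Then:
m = 2.14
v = -3.33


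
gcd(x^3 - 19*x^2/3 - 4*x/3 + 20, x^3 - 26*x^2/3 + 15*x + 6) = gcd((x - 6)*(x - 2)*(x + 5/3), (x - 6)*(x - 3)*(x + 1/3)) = x - 6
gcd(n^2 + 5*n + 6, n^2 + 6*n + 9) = n + 3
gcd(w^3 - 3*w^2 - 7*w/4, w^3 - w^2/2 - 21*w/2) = w^2 - 7*w/2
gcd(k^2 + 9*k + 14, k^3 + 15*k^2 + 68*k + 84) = k^2 + 9*k + 14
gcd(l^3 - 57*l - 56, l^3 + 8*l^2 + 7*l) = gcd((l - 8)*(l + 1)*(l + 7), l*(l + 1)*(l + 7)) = l^2 + 8*l + 7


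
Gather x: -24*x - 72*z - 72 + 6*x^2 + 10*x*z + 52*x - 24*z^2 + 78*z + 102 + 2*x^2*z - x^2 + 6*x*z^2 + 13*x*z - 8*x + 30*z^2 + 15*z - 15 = x^2*(2*z + 5) + x*(6*z^2 + 23*z + 20) + 6*z^2 + 21*z + 15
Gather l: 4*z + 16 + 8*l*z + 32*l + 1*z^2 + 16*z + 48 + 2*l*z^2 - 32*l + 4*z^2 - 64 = l*(2*z^2 + 8*z) + 5*z^2 + 20*z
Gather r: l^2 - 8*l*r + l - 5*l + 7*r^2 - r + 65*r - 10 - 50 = l^2 - 4*l + 7*r^2 + r*(64 - 8*l) - 60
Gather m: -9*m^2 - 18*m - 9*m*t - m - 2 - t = -9*m^2 + m*(-9*t - 19) - t - 2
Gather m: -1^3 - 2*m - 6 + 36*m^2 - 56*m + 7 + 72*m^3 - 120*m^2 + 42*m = 72*m^3 - 84*m^2 - 16*m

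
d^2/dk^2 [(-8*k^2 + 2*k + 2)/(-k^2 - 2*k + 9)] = 4*(-9*k^3 + 105*k^2 - 33*k + 293)/(k^6 + 6*k^5 - 15*k^4 - 100*k^3 + 135*k^2 + 486*k - 729)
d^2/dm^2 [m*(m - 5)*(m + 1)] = 6*m - 8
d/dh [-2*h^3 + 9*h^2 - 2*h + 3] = -6*h^2 + 18*h - 2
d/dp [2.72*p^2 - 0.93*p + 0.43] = 5.44*p - 0.93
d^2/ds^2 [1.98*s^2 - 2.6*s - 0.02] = 3.96000000000000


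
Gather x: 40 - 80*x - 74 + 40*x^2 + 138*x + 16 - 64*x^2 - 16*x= -24*x^2 + 42*x - 18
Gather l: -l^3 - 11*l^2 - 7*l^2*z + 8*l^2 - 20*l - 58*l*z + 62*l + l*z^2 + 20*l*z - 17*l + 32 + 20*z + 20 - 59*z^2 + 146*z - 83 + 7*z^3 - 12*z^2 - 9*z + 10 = -l^3 + l^2*(-7*z - 3) + l*(z^2 - 38*z + 25) + 7*z^3 - 71*z^2 + 157*z - 21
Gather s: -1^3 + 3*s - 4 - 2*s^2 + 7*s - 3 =-2*s^2 + 10*s - 8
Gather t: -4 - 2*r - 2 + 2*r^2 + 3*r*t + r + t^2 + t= 2*r^2 - r + t^2 + t*(3*r + 1) - 6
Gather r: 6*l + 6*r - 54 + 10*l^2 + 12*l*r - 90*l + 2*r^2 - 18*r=10*l^2 - 84*l + 2*r^2 + r*(12*l - 12) - 54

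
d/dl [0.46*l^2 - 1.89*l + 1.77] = 0.92*l - 1.89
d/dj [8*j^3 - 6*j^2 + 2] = 12*j*(2*j - 1)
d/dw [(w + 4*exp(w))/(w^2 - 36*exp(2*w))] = (-2*(w + 4*exp(w))*(w - 36*exp(2*w)) + (w^2 - 36*exp(2*w))*(4*exp(w) + 1))/(w^2 - 36*exp(2*w))^2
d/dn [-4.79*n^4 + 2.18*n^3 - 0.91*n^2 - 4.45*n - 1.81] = -19.16*n^3 + 6.54*n^2 - 1.82*n - 4.45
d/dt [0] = 0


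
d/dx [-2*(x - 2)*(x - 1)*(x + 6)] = -6*x^2 - 12*x + 32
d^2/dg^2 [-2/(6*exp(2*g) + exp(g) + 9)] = 2*(-2*(12*exp(g) + 1)^2*exp(g) + (24*exp(g) + 1)*(6*exp(2*g) + exp(g) + 9))*exp(g)/(6*exp(2*g) + exp(g) + 9)^3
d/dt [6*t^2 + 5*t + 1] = 12*t + 5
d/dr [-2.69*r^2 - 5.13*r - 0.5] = -5.38*r - 5.13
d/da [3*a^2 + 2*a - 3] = 6*a + 2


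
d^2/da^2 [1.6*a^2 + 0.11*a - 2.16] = 3.20000000000000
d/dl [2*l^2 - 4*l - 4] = 4*l - 4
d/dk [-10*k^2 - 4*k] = -20*k - 4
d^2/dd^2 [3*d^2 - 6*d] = 6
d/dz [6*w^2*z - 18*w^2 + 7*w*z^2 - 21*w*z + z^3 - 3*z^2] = 6*w^2 + 14*w*z - 21*w + 3*z^2 - 6*z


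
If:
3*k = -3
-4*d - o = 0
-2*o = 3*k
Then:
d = -3/8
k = -1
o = 3/2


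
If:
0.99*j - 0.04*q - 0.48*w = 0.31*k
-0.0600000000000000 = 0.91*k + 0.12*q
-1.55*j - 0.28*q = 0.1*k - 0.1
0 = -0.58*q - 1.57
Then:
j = 0.53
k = 0.29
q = -2.71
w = 1.14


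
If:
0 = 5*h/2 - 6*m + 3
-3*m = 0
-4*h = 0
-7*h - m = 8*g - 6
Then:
No Solution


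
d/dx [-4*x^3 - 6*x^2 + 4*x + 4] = -12*x^2 - 12*x + 4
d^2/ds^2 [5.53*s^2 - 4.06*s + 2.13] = 11.0600000000000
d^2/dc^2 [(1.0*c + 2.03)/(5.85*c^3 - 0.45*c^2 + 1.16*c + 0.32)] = (205.335*c^5 + 817.865099999999*c^4 - 98.6706*c^3 + 62.65593*c^2 - 28.29492*c + 5.305376)/(200.201625*c^9 - 46.200375*c^8 + 122.648175*c^7 + 14.440275*c^6 + 19.26558*c^5 + 11.40696*c^4 + 2.355776*c^3 + 1.153536*c^2 + 0.356352*c + 0.032768)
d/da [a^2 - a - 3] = 2*a - 1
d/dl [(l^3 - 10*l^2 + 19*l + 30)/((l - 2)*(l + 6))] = (l^4 + 8*l^3 - 95*l^2 + 180*l - 348)/(l^4 + 8*l^3 - 8*l^2 - 96*l + 144)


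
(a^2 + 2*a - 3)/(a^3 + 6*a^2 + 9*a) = (a - 1)/(a*(a + 3))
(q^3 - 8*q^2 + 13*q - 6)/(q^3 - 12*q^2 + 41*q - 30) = (q - 1)/(q - 5)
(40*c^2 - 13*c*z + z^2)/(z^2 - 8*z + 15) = (40*c^2 - 13*c*z + z^2)/(z^2 - 8*z + 15)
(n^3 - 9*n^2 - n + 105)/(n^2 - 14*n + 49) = (n^2 - 2*n - 15)/(n - 7)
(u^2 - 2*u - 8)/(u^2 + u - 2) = (u - 4)/(u - 1)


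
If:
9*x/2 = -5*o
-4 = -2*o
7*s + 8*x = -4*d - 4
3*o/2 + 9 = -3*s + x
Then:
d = 317/27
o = 2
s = -128/27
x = -20/9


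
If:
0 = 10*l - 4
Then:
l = 2/5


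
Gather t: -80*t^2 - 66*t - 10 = -80*t^2 - 66*t - 10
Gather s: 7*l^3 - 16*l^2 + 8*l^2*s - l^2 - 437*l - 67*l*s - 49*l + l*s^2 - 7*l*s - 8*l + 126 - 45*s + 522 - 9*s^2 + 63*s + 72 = 7*l^3 - 17*l^2 - 494*l + s^2*(l - 9) + s*(8*l^2 - 74*l + 18) + 720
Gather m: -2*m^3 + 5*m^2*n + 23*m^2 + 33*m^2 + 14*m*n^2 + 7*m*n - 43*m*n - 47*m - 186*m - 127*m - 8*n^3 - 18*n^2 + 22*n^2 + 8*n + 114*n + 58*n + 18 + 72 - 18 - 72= -2*m^3 + m^2*(5*n + 56) + m*(14*n^2 - 36*n - 360) - 8*n^3 + 4*n^2 + 180*n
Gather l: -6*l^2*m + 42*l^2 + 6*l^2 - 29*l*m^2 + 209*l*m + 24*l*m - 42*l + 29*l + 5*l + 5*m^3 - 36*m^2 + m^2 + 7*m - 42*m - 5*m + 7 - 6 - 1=l^2*(48 - 6*m) + l*(-29*m^2 + 233*m - 8) + 5*m^3 - 35*m^2 - 40*m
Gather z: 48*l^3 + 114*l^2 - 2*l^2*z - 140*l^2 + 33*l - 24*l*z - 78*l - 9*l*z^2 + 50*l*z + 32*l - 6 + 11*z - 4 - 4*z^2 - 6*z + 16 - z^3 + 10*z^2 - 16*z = 48*l^3 - 26*l^2 - 13*l - z^3 + z^2*(6 - 9*l) + z*(-2*l^2 + 26*l - 11) + 6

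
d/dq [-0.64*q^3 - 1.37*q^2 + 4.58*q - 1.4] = -1.92*q^2 - 2.74*q + 4.58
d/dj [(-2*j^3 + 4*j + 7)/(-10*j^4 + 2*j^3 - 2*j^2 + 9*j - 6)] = (-20*j^6 + 124*j^4 + 228*j^3 + 2*j^2 + 28*j - 87)/(100*j^8 - 40*j^7 + 44*j^6 - 188*j^5 + 160*j^4 - 60*j^3 + 105*j^2 - 108*j + 36)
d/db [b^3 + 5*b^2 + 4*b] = 3*b^2 + 10*b + 4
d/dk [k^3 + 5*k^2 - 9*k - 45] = 3*k^2 + 10*k - 9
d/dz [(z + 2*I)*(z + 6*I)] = 2*z + 8*I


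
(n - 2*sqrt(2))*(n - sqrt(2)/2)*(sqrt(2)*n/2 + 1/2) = sqrt(2)*n^3/2 - 2*n^2 - sqrt(2)*n/4 + 1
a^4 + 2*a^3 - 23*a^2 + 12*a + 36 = (a - 3)*(a - 2)*(a + 1)*(a + 6)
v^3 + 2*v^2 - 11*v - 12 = (v - 3)*(v + 1)*(v + 4)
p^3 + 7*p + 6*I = (p - 3*I)*(p + I)*(p + 2*I)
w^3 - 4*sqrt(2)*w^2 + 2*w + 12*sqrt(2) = (w - 3*sqrt(2))*(w - 2*sqrt(2))*(w + sqrt(2))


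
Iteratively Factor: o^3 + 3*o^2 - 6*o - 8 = (o - 2)*(o^2 + 5*o + 4) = (o - 2)*(o + 4)*(o + 1)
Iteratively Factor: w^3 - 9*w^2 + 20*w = (w - 4)*(w^2 - 5*w) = (w - 5)*(w - 4)*(w)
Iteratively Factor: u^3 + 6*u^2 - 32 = (u + 4)*(u^2 + 2*u - 8) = (u + 4)^2*(u - 2)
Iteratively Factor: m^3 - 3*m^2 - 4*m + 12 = (m - 3)*(m^2 - 4) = (m - 3)*(m + 2)*(m - 2)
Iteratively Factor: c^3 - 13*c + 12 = (c - 1)*(c^2 + c - 12) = (c - 1)*(c + 4)*(c - 3)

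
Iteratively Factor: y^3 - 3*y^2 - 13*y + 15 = (y - 1)*(y^2 - 2*y - 15) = (y - 5)*(y - 1)*(y + 3)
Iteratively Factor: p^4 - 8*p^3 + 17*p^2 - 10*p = (p)*(p^3 - 8*p^2 + 17*p - 10) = p*(p - 2)*(p^2 - 6*p + 5) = p*(p - 5)*(p - 2)*(p - 1)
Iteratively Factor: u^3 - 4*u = (u - 2)*(u^2 + 2*u) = u*(u - 2)*(u + 2)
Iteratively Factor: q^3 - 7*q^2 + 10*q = (q - 2)*(q^2 - 5*q) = (q - 5)*(q - 2)*(q)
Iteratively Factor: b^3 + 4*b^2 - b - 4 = (b + 1)*(b^2 + 3*b - 4) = (b + 1)*(b + 4)*(b - 1)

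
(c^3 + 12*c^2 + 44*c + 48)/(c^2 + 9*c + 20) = (c^2 + 8*c + 12)/(c + 5)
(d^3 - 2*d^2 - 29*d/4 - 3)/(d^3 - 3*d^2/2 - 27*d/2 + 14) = (4*d^2 + 8*d + 3)/(2*(2*d^2 + 5*d - 7))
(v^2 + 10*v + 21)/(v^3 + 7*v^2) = (v + 3)/v^2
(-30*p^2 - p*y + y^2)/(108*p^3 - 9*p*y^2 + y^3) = (5*p + y)/(-18*p^2 - 3*p*y + y^2)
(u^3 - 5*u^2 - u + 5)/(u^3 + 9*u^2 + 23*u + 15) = (u^2 - 6*u + 5)/(u^2 + 8*u + 15)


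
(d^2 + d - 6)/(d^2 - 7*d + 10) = (d + 3)/(d - 5)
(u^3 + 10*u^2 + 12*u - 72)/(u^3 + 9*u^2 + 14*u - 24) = (u^2 + 4*u - 12)/(u^2 + 3*u - 4)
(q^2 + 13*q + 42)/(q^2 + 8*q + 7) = (q + 6)/(q + 1)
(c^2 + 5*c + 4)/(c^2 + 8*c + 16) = (c + 1)/(c + 4)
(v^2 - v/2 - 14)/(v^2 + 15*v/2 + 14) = (v - 4)/(v + 4)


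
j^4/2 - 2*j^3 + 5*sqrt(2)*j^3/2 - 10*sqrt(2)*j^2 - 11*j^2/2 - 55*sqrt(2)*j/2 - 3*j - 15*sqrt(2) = (j/2 + 1/2)*(j - 6)*(j + 1)*(j + 5*sqrt(2))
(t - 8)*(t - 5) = t^2 - 13*t + 40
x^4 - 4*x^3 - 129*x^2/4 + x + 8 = (x - 8)*(x - 1/2)*(x + 1/2)*(x + 4)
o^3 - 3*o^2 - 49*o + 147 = (o - 7)*(o - 3)*(o + 7)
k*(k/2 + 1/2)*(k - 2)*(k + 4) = k^4/2 + 3*k^3/2 - 3*k^2 - 4*k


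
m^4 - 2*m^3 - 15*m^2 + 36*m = m*(m - 3)^2*(m + 4)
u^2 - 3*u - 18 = (u - 6)*(u + 3)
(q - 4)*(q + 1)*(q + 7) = q^3 + 4*q^2 - 25*q - 28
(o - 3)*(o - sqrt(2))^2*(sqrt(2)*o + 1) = sqrt(2)*o^4 - 3*sqrt(2)*o^3 - 3*o^3 + 9*o^2 + 2*o - 6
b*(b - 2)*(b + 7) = b^3 + 5*b^2 - 14*b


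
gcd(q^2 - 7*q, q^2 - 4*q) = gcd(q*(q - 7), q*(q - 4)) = q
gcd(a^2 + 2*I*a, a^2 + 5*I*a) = a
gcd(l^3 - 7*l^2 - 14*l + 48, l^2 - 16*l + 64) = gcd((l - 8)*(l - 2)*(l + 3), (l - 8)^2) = l - 8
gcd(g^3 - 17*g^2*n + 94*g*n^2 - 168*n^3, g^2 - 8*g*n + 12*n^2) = g - 6*n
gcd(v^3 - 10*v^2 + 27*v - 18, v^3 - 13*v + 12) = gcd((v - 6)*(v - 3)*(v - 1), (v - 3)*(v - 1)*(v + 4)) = v^2 - 4*v + 3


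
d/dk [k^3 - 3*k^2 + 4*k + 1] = 3*k^2 - 6*k + 4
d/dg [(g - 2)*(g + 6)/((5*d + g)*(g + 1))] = (-(5*d + g)*(g - 2)*(g + 6) + 2*(5*d + g)*(g + 1)*(g + 2) - (g - 2)*(g + 1)*(g + 6))/((5*d + g)^2*(g + 1)^2)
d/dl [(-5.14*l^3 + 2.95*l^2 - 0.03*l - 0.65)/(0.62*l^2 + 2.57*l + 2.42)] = (-3.1868*l^4 - 26.4196*l^3 - 29.7163*l^2 + 15.084*l + 1.5979)/(0.3844*l^4 + 3.1868*l^3 + 9.6057*l^2 + 12.4388*l + 5.8564)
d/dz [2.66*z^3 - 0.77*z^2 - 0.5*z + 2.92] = 7.98*z^2 - 1.54*z - 0.5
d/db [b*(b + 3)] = 2*b + 3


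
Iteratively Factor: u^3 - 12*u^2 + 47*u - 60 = (u - 3)*(u^2 - 9*u + 20) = (u - 4)*(u - 3)*(u - 5)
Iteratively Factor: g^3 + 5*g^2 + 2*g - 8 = (g + 4)*(g^2 + g - 2) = (g + 2)*(g + 4)*(g - 1)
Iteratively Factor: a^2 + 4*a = (a + 4)*(a)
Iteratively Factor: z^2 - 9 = (z + 3)*(z - 3)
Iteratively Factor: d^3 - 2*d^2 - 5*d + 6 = (d - 1)*(d^2 - d - 6) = (d - 3)*(d - 1)*(d + 2)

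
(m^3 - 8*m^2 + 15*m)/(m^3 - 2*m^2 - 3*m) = (m - 5)/(m + 1)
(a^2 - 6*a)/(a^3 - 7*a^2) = (a - 6)/(a*(a - 7))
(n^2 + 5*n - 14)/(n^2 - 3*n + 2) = (n + 7)/(n - 1)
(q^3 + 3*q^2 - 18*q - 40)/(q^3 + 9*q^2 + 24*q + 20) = (q - 4)/(q + 2)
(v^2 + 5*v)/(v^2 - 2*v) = (v + 5)/(v - 2)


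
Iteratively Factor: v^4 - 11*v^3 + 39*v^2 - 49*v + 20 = (v - 1)*(v^3 - 10*v^2 + 29*v - 20) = (v - 4)*(v - 1)*(v^2 - 6*v + 5) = (v - 4)*(v - 1)^2*(v - 5)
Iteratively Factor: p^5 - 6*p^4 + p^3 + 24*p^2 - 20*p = (p - 5)*(p^4 - p^3 - 4*p^2 + 4*p) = (p - 5)*(p - 2)*(p^3 + p^2 - 2*p) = (p - 5)*(p - 2)*(p + 2)*(p^2 - p) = p*(p - 5)*(p - 2)*(p + 2)*(p - 1)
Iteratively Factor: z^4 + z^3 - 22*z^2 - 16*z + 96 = (z + 3)*(z^3 - 2*z^2 - 16*z + 32) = (z + 3)*(z + 4)*(z^2 - 6*z + 8) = (z - 4)*(z + 3)*(z + 4)*(z - 2)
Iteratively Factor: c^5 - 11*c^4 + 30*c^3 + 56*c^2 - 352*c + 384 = (c + 3)*(c^4 - 14*c^3 + 72*c^2 - 160*c + 128) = (c - 4)*(c + 3)*(c^3 - 10*c^2 + 32*c - 32) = (c - 4)^2*(c + 3)*(c^2 - 6*c + 8) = (c - 4)^2*(c - 2)*(c + 3)*(c - 4)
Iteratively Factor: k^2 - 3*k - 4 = (k + 1)*(k - 4)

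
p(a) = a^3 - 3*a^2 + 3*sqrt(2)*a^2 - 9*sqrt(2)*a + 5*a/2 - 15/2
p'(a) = 3*a^2 - 6*a + 6*sqrt(2)*a - 9*sqrt(2) + 5/2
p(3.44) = 12.73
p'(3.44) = 33.82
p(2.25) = -12.83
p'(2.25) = 10.55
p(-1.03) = 3.26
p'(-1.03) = -9.61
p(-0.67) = -0.39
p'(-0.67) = -10.55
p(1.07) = -15.80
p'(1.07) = -4.13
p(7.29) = 371.40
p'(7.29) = 167.32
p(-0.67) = -0.39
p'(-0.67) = -10.55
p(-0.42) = -3.06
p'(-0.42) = -10.74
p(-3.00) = 7.37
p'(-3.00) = 9.32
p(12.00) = 1776.71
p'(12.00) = 451.60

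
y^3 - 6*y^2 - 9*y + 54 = (y - 6)*(y - 3)*(y + 3)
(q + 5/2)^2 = q^2 + 5*q + 25/4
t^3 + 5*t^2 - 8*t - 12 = (t - 2)*(t + 1)*(t + 6)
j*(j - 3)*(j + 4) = j^3 + j^2 - 12*j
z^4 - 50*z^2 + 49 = (z - 7)*(z - 1)*(z + 1)*(z + 7)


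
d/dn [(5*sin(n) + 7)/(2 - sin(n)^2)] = (5*sin(n)^2 + 14*sin(n) + 10)*cos(n)/(sin(n)^2 - 2)^2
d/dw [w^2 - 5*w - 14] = 2*w - 5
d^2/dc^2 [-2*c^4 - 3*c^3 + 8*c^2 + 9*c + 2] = -24*c^2 - 18*c + 16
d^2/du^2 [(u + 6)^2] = 2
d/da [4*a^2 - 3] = 8*a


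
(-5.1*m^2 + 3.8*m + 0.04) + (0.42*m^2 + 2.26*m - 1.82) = -4.68*m^2 + 6.06*m - 1.78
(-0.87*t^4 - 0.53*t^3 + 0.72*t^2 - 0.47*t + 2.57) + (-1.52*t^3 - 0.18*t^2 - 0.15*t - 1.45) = -0.87*t^4 - 2.05*t^3 + 0.54*t^2 - 0.62*t + 1.12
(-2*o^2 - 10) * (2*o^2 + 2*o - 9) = -4*o^4 - 4*o^3 - 2*o^2 - 20*o + 90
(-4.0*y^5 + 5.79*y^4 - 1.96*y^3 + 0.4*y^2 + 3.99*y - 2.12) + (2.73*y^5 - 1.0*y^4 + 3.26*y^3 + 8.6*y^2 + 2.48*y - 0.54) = -1.27*y^5 + 4.79*y^4 + 1.3*y^3 + 9.0*y^2 + 6.47*y - 2.66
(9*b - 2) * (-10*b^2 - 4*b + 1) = -90*b^3 - 16*b^2 + 17*b - 2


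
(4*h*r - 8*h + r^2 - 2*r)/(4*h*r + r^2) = (r - 2)/r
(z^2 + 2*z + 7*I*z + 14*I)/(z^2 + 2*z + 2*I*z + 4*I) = (z + 7*I)/(z + 2*I)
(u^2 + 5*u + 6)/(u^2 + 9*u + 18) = (u + 2)/(u + 6)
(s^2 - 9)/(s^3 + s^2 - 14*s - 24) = (s - 3)/(s^2 - 2*s - 8)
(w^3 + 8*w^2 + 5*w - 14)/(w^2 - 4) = (w^2 + 6*w - 7)/(w - 2)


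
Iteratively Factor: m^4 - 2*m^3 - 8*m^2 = (m)*(m^3 - 2*m^2 - 8*m) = m*(m + 2)*(m^2 - 4*m) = m^2*(m + 2)*(m - 4)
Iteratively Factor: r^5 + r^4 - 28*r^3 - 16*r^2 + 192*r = (r - 4)*(r^4 + 5*r^3 - 8*r^2 - 48*r) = (r - 4)*(r + 4)*(r^3 + r^2 - 12*r) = (r - 4)*(r - 3)*(r + 4)*(r^2 + 4*r) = r*(r - 4)*(r - 3)*(r + 4)*(r + 4)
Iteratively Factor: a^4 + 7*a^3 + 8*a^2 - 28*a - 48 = (a + 4)*(a^3 + 3*a^2 - 4*a - 12) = (a - 2)*(a + 4)*(a^2 + 5*a + 6) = (a - 2)*(a + 2)*(a + 4)*(a + 3)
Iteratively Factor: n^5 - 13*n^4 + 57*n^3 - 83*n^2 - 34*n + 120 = (n + 1)*(n^4 - 14*n^3 + 71*n^2 - 154*n + 120) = (n - 2)*(n + 1)*(n^3 - 12*n^2 + 47*n - 60) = (n - 4)*(n - 2)*(n + 1)*(n^2 - 8*n + 15) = (n - 5)*(n - 4)*(n - 2)*(n + 1)*(n - 3)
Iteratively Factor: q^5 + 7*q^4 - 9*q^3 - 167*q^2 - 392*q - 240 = (q + 4)*(q^4 + 3*q^3 - 21*q^2 - 83*q - 60) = (q + 3)*(q + 4)*(q^3 - 21*q - 20) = (q + 3)*(q + 4)^2*(q^2 - 4*q - 5) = (q - 5)*(q + 3)*(q + 4)^2*(q + 1)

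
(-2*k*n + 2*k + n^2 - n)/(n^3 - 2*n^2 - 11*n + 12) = (-2*k + n)/(n^2 - n - 12)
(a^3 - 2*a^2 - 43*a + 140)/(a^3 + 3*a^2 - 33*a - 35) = (a - 4)/(a + 1)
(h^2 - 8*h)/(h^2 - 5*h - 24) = h/(h + 3)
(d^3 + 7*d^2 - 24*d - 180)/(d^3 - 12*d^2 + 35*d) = (d^2 + 12*d + 36)/(d*(d - 7))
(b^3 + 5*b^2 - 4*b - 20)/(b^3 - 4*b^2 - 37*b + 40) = (b^2 - 4)/(b^2 - 9*b + 8)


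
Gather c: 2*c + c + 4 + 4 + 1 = 3*c + 9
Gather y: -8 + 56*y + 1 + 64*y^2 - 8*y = 64*y^2 + 48*y - 7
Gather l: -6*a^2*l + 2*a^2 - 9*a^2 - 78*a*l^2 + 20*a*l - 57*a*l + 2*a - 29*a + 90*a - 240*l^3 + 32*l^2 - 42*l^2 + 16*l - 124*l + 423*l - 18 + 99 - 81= -7*a^2 + 63*a - 240*l^3 + l^2*(-78*a - 10) + l*(-6*a^2 - 37*a + 315)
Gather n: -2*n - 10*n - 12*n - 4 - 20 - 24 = -24*n - 48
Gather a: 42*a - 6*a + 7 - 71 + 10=36*a - 54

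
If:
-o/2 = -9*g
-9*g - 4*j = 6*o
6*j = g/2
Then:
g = 0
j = 0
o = 0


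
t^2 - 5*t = t*(t - 5)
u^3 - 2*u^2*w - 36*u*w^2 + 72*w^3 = (u - 6*w)*(u - 2*w)*(u + 6*w)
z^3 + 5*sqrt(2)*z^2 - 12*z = z*(z - sqrt(2))*(z + 6*sqrt(2))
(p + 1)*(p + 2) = p^2 + 3*p + 2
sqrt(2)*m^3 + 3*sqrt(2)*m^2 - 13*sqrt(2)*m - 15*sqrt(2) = (m - 3)*(m + 5)*(sqrt(2)*m + sqrt(2))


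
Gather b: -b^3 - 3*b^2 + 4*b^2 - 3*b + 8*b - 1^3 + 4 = -b^3 + b^2 + 5*b + 3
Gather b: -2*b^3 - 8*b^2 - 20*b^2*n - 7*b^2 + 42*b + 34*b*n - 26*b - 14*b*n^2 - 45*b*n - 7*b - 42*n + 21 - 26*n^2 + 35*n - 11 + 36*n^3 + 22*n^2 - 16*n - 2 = -2*b^3 + b^2*(-20*n - 15) + b*(-14*n^2 - 11*n + 9) + 36*n^3 - 4*n^2 - 23*n + 8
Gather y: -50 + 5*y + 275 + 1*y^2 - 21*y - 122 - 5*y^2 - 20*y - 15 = -4*y^2 - 36*y + 88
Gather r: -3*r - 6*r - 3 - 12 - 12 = -9*r - 27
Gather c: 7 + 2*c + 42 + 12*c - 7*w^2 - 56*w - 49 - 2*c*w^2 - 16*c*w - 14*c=c*(-2*w^2 - 16*w) - 7*w^2 - 56*w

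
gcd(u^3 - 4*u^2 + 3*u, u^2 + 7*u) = u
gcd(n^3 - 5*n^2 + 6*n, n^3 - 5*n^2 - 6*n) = n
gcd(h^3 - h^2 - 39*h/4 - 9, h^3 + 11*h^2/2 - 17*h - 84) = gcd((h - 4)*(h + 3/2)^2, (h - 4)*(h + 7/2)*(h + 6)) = h - 4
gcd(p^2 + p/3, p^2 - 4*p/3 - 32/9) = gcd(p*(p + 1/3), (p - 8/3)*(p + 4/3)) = 1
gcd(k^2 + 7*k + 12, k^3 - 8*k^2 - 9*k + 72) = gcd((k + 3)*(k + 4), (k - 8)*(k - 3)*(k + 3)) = k + 3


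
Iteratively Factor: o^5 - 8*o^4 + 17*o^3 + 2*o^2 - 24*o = (o + 1)*(o^4 - 9*o^3 + 26*o^2 - 24*o) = (o - 2)*(o + 1)*(o^3 - 7*o^2 + 12*o) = (o - 3)*(o - 2)*(o + 1)*(o^2 - 4*o) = o*(o - 3)*(o - 2)*(o + 1)*(o - 4)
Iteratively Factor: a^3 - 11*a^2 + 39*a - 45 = (a - 5)*(a^2 - 6*a + 9) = (a - 5)*(a - 3)*(a - 3)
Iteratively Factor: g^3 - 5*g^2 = (g - 5)*(g^2) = g*(g - 5)*(g)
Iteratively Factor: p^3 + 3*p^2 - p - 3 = (p + 1)*(p^2 + 2*p - 3) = (p + 1)*(p + 3)*(p - 1)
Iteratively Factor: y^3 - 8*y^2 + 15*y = (y - 5)*(y^2 - 3*y) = y*(y - 5)*(y - 3)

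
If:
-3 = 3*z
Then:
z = -1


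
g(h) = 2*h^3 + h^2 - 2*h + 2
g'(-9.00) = 466.00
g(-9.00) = -1357.00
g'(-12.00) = 838.00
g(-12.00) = -3286.00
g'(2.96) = 56.49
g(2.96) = 56.71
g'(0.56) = 1.00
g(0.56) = 1.54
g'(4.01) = 102.50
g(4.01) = 139.02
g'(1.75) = 19.88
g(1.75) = 12.28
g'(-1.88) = 15.45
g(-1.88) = -3.99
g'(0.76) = 2.99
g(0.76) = 1.94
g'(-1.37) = 6.52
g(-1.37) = 1.47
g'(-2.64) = 34.54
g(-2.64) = -22.55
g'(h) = 6*h^2 + 2*h - 2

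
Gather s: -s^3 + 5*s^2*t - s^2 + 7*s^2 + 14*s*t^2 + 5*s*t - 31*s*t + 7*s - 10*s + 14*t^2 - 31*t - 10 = -s^3 + s^2*(5*t + 6) + s*(14*t^2 - 26*t - 3) + 14*t^2 - 31*t - 10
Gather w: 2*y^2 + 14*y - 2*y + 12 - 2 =2*y^2 + 12*y + 10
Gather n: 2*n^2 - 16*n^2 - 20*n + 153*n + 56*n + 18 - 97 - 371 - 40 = -14*n^2 + 189*n - 490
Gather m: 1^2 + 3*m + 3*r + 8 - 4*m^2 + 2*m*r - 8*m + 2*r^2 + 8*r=-4*m^2 + m*(2*r - 5) + 2*r^2 + 11*r + 9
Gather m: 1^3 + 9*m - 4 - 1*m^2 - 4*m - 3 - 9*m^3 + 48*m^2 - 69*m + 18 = -9*m^3 + 47*m^2 - 64*m + 12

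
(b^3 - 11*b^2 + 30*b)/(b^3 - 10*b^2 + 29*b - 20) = b*(b - 6)/(b^2 - 5*b + 4)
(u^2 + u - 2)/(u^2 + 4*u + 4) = (u - 1)/(u + 2)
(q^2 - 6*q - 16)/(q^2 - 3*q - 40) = (q + 2)/(q + 5)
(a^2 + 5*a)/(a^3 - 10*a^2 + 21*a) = (a + 5)/(a^2 - 10*a + 21)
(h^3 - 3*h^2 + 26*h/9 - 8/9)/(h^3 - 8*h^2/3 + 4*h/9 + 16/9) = (3*h^2 - 5*h + 2)/(3*h^2 - 4*h - 4)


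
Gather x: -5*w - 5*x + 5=-5*w - 5*x + 5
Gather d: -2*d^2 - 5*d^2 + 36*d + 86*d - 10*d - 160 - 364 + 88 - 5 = -7*d^2 + 112*d - 441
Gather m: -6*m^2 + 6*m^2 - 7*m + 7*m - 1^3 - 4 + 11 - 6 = 0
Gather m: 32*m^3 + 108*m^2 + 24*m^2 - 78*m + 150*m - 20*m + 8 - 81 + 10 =32*m^3 + 132*m^2 + 52*m - 63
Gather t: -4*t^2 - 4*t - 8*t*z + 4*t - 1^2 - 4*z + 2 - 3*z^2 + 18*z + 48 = -4*t^2 - 8*t*z - 3*z^2 + 14*z + 49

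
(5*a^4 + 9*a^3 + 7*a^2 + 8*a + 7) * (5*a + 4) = 25*a^5 + 65*a^4 + 71*a^3 + 68*a^2 + 67*a + 28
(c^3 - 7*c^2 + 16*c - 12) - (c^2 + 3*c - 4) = c^3 - 8*c^2 + 13*c - 8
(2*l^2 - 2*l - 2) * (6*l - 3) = 12*l^3 - 18*l^2 - 6*l + 6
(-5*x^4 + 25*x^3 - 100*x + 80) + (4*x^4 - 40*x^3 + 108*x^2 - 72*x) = -x^4 - 15*x^3 + 108*x^2 - 172*x + 80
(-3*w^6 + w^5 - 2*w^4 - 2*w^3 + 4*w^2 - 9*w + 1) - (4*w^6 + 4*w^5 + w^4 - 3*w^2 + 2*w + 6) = -7*w^6 - 3*w^5 - 3*w^4 - 2*w^3 + 7*w^2 - 11*w - 5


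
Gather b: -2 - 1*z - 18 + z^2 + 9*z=z^2 + 8*z - 20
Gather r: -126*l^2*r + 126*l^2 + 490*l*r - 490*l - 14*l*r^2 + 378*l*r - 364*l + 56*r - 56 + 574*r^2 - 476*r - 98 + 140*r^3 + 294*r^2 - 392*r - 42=126*l^2 - 854*l + 140*r^3 + r^2*(868 - 14*l) + r*(-126*l^2 + 868*l - 812) - 196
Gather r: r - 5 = r - 5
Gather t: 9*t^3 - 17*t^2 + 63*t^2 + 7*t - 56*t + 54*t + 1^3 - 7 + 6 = 9*t^3 + 46*t^2 + 5*t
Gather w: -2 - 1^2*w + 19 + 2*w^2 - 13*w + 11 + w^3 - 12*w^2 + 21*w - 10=w^3 - 10*w^2 + 7*w + 18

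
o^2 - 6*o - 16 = (o - 8)*(o + 2)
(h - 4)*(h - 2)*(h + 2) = h^3 - 4*h^2 - 4*h + 16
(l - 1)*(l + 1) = l^2 - 1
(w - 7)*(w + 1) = w^2 - 6*w - 7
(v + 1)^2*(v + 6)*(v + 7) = v^4 + 15*v^3 + 69*v^2 + 97*v + 42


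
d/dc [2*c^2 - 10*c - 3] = 4*c - 10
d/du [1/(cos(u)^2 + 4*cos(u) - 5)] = 2*(cos(u) + 2)*sin(u)/(cos(u)^2 + 4*cos(u) - 5)^2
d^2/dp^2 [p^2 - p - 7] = 2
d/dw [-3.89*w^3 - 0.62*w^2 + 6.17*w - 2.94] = -11.67*w^2 - 1.24*w + 6.17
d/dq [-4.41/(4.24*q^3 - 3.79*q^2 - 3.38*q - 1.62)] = (56.0952*q^2 - 33.4278*q - 14.9058)/(-4.24*q^3 + 3.79*q^2 + 3.38*q + 1.62)^2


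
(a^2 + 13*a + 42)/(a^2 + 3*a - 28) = (a + 6)/(a - 4)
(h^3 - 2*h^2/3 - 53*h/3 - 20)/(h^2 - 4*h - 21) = (3*h^2 - 11*h - 20)/(3*(h - 7))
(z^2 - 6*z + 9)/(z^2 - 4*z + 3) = (z - 3)/(z - 1)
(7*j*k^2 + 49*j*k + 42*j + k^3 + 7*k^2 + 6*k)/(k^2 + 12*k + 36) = (7*j*k + 7*j + k^2 + k)/(k + 6)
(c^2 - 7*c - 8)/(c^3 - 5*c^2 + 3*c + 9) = (c - 8)/(c^2 - 6*c + 9)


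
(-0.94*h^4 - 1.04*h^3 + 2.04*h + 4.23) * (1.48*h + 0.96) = -1.3912*h^5 - 2.4416*h^4 - 0.9984*h^3 + 3.0192*h^2 + 8.2188*h + 4.0608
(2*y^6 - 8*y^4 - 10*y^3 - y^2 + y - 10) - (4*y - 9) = 2*y^6 - 8*y^4 - 10*y^3 - y^2 - 3*y - 1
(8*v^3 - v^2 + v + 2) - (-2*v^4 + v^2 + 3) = 2*v^4 + 8*v^3 - 2*v^2 + v - 1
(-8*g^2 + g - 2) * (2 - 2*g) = 16*g^3 - 18*g^2 + 6*g - 4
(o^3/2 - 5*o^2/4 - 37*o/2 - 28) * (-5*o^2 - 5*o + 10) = -5*o^5/2 + 15*o^4/4 + 415*o^3/4 + 220*o^2 - 45*o - 280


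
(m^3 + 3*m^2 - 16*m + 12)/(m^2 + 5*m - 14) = (m^2 + 5*m - 6)/(m + 7)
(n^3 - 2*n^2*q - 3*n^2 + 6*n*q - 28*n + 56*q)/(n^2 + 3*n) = (n^3 - 2*n^2*q - 3*n^2 + 6*n*q - 28*n + 56*q)/(n*(n + 3))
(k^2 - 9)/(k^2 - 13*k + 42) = (k^2 - 9)/(k^2 - 13*k + 42)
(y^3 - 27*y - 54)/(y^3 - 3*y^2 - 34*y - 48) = (y^2 - 3*y - 18)/(y^2 - 6*y - 16)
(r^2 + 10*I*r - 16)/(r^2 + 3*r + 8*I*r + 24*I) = (r + 2*I)/(r + 3)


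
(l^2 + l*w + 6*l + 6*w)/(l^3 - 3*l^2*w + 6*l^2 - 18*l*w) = (-l - w)/(l*(-l + 3*w))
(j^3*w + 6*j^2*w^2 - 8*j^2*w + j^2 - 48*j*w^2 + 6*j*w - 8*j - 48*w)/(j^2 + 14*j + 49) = (j^3*w + 6*j^2*w^2 - 8*j^2*w + j^2 - 48*j*w^2 + 6*j*w - 8*j - 48*w)/(j^2 + 14*j + 49)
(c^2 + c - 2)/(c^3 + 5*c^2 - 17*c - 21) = (c^2 + c - 2)/(c^3 + 5*c^2 - 17*c - 21)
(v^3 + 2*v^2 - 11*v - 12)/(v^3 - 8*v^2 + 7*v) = (v^3 + 2*v^2 - 11*v - 12)/(v*(v^2 - 8*v + 7))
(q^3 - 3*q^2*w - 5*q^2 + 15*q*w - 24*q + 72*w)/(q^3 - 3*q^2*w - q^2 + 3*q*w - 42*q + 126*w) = (q^2 - 5*q - 24)/(q^2 - q - 42)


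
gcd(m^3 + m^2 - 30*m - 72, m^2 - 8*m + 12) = m - 6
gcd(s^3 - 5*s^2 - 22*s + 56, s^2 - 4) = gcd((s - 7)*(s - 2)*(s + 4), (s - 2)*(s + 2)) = s - 2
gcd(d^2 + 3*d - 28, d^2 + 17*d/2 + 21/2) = d + 7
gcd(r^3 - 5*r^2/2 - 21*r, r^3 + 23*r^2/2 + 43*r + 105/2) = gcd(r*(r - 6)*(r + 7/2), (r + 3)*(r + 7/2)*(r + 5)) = r + 7/2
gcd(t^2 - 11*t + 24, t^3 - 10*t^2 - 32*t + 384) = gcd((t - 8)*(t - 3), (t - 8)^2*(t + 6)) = t - 8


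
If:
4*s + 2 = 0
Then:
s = -1/2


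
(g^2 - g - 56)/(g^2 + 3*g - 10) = (g^2 - g - 56)/(g^2 + 3*g - 10)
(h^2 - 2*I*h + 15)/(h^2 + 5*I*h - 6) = (h - 5*I)/(h + 2*I)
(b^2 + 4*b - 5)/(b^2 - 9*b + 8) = (b + 5)/(b - 8)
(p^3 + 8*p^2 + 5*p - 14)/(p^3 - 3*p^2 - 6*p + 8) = (p + 7)/(p - 4)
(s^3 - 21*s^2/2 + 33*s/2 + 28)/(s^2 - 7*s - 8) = s - 7/2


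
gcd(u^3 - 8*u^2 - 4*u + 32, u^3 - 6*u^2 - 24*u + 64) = u^2 - 10*u + 16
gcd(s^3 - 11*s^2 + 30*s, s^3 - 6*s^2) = s^2 - 6*s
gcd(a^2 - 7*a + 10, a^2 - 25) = a - 5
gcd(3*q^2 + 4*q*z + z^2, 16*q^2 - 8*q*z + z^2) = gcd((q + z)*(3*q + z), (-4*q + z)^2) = 1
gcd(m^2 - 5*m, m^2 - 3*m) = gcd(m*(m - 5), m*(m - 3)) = m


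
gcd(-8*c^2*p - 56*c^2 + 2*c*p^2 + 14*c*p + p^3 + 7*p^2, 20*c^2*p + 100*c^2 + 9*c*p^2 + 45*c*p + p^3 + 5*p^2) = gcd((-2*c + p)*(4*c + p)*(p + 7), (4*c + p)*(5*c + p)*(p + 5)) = 4*c + p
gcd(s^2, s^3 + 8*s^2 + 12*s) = s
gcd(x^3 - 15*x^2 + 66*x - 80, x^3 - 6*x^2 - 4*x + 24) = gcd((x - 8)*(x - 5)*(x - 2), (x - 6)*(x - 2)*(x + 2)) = x - 2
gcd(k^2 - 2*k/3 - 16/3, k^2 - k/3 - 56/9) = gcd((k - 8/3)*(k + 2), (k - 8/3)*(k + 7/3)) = k - 8/3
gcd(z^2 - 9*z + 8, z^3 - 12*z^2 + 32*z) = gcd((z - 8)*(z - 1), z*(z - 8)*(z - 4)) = z - 8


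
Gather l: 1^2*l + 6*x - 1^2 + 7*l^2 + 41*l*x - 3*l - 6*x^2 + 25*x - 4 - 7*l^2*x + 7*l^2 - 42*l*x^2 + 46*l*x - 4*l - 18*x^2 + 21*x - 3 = l^2*(14 - 7*x) + l*(-42*x^2 + 87*x - 6) - 24*x^2 + 52*x - 8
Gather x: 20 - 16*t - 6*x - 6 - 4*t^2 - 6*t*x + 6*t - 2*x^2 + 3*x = -4*t^2 - 10*t - 2*x^2 + x*(-6*t - 3) + 14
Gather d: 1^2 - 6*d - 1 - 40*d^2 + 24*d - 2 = -40*d^2 + 18*d - 2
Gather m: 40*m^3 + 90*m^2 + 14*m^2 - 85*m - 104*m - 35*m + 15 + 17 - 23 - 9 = 40*m^3 + 104*m^2 - 224*m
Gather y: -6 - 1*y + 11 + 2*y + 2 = y + 7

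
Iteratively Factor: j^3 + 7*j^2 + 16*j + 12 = (j + 3)*(j^2 + 4*j + 4) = (j + 2)*(j + 3)*(j + 2)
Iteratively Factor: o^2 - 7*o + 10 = (o - 5)*(o - 2)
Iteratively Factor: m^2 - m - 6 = (m - 3)*(m + 2)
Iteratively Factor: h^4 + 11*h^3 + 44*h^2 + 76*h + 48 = (h + 3)*(h^3 + 8*h^2 + 20*h + 16) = (h + 2)*(h + 3)*(h^2 + 6*h + 8) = (h + 2)^2*(h + 3)*(h + 4)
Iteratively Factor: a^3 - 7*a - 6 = (a - 3)*(a^2 + 3*a + 2) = (a - 3)*(a + 1)*(a + 2)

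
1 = 1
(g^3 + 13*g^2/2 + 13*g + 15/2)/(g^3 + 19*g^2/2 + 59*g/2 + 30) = (g + 1)/(g + 4)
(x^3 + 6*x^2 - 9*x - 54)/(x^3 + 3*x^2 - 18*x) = (x + 3)/x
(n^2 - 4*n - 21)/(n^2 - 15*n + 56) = (n + 3)/(n - 8)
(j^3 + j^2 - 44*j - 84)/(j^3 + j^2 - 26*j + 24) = (j^2 - 5*j - 14)/(j^2 - 5*j + 4)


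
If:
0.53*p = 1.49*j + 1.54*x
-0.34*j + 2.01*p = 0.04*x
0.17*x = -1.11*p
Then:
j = 0.00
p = 0.00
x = 0.00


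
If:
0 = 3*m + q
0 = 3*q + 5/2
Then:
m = 5/18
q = -5/6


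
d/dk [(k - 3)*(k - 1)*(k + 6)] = 3*k^2 + 4*k - 21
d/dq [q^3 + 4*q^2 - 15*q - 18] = 3*q^2 + 8*q - 15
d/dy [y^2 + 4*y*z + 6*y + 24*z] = 2*y + 4*z + 6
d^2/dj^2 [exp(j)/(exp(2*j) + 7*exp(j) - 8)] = (exp(4*j) - 7*exp(3*j) + 48*exp(2*j) + 56*exp(j) + 64)*exp(j)/(exp(6*j) + 21*exp(5*j) + 123*exp(4*j) + 7*exp(3*j) - 984*exp(2*j) + 1344*exp(j) - 512)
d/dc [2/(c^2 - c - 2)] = 2*(1 - 2*c)/(-c^2 + c + 2)^2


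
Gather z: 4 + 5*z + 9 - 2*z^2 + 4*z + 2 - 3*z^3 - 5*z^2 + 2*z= -3*z^3 - 7*z^2 + 11*z + 15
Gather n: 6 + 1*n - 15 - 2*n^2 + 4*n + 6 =-2*n^2 + 5*n - 3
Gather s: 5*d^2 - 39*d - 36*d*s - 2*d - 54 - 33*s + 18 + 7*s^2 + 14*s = 5*d^2 - 41*d + 7*s^2 + s*(-36*d - 19) - 36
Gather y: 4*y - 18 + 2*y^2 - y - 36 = 2*y^2 + 3*y - 54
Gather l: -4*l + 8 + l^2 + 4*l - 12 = l^2 - 4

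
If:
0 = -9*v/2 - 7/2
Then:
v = -7/9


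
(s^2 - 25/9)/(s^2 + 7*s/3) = (9*s^2 - 25)/(3*s*(3*s + 7))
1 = 1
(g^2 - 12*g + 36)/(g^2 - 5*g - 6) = (g - 6)/(g + 1)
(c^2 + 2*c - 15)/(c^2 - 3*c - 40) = (c - 3)/(c - 8)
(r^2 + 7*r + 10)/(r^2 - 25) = (r + 2)/(r - 5)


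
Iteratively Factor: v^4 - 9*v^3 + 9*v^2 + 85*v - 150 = (v + 3)*(v^3 - 12*v^2 + 45*v - 50) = (v - 5)*(v + 3)*(v^2 - 7*v + 10) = (v - 5)^2*(v + 3)*(v - 2)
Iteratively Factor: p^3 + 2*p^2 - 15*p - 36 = (p + 3)*(p^2 - p - 12) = (p + 3)^2*(p - 4)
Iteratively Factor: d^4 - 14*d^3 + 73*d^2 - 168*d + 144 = (d - 4)*(d^3 - 10*d^2 + 33*d - 36) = (d - 4)*(d - 3)*(d^2 - 7*d + 12) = (d - 4)*(d - 3)^2*(d - 4)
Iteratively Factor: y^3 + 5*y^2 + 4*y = (y + 1)*(y^2 + 4*y) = (y + 1)*(y + 4)*(y)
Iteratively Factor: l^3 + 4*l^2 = (l)*(l^2 + 4*l) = l*(l + 4)*(l)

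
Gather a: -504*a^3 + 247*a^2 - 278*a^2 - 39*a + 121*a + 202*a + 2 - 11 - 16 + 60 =-504*a^3 - 31*a^2 + 284*a + 35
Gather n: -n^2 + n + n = -n^2 + 2*n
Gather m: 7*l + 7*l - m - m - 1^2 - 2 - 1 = 14*l - 2*m - 4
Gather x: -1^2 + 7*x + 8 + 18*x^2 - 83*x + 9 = 18*x^2 - 76*x + 16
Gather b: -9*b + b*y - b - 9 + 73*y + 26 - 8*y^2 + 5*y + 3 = b*(y - 10) - 8*y^2 + 78*y + 20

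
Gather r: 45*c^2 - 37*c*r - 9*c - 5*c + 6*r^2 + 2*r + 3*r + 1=45*c^2 - 14*c + 6*r^2 + r*(5 - 37*c) + 1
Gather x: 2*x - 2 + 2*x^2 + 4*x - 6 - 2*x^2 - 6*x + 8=0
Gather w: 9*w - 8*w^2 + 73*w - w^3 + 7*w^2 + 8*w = -w^3 - w^2 + 90*w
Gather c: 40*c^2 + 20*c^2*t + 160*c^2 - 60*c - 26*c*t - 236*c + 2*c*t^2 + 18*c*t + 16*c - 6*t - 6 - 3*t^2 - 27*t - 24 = c^2*(20*t + 200) + c*(2*t^2 - 8*t - 280) - 3*t^2 - 33*t - 30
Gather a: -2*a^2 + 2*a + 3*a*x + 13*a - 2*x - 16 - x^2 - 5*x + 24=-2*a^2 + a*(3*x + 15) - x^2 - 7*x + 8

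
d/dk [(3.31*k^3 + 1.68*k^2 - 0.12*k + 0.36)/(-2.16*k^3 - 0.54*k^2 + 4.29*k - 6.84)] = (1.8414*k^4 + 27.8814*k^3 - 58.446*k^2 - 22.5936*k - 0.7236)/(4.6656*k^6 + 2.3328*k^5 - 18.2412*k^4 + 24.9156*k^3 + 25.7913*k^2 - 58.6872*k + 46.7856)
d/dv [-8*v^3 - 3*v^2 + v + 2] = -24*v^2 - 6*v + 1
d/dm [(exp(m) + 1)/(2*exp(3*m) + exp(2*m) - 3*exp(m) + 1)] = (-(exp(m) + 1)*(6*exp(2*m) + 2*exp(m) - 3) + 2*exp(3*m) + exp(2*m) - 3*exp(m) + 1)*exp(m)/(2*exp(3*m) + exp(2*m) - 3*exp(m) + 1)^2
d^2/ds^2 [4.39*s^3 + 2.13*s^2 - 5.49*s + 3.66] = 26.34*s + 4.26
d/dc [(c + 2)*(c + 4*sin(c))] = c + (c + 2)*(4*cos(c) + 1) + 4*sin(c)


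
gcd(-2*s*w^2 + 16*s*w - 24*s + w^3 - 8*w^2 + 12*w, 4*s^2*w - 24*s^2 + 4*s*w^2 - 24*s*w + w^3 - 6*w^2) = w - 6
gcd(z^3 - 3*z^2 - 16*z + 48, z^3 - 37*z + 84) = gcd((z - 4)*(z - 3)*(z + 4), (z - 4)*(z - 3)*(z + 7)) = z^2 - 7*z + 12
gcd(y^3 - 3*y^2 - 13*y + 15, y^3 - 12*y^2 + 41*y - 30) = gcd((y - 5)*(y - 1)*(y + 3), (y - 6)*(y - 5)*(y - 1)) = y^2 - 6*y + 5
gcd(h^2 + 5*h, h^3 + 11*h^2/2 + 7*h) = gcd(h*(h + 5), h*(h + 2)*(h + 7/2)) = h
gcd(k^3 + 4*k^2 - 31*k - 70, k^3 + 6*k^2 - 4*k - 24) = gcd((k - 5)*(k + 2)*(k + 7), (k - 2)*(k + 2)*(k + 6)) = k + 2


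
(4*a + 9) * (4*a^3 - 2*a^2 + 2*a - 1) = 16*a^4 + 28*a^3 - 10*a^2 + 14*a - 9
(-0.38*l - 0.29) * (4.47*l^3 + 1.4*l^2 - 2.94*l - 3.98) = -1.6986*l^4 - 1.8283*l^3 + 0.7112*l^2 + 2.365*l + 1.1542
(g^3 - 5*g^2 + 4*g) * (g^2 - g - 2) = g^5 - 6*g^4 + 7*g^3 + 6*g^2 - 8*g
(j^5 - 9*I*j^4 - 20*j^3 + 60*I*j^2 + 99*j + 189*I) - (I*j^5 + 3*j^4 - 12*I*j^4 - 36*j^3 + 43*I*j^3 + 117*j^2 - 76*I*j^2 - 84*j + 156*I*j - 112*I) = j^5 - I*j^5 - 3*j^4 + 3*I*j^4 + 16*j^3 - 43*I*j^3 - 117*j^2 + 136*I*j^2 + 183*j - 156*I*j + 301*I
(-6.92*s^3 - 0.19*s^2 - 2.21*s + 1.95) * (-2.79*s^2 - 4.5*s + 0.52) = 19.3068*s^5 + 31.6701*s^4 + 3.4225*s^3 + 4.4057*s^2 - 9.9242*s + 1.014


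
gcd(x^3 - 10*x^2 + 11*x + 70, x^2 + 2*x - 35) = x - 5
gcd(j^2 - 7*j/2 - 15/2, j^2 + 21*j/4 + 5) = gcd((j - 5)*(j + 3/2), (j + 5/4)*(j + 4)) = 1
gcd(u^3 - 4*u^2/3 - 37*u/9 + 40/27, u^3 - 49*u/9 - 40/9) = u^2 - u - 40/9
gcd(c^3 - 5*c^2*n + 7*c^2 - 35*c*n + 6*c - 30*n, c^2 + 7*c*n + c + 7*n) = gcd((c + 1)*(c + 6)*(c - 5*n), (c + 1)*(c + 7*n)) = c + 1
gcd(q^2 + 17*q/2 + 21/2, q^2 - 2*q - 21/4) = q + 3/2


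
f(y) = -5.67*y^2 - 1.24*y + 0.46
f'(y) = -11.34*y - 1.24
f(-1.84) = -16.45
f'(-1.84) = 19.63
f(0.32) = -0.52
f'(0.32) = -4.87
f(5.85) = -200.84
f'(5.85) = -67.58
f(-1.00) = -3.97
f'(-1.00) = 10.10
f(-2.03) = -20.39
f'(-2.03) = 21.78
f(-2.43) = -30.01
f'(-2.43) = 26.32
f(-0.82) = -2.34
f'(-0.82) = 8.06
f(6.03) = -213.18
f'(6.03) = -69.62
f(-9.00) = -447.65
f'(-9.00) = 100.82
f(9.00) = -469.97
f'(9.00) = -103.30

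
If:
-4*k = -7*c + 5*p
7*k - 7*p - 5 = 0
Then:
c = 9*p/7 + 20/49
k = p + 5/7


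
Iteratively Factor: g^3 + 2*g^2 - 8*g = (g)*(g^2 + 2*g - 8) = g*(g + 4)*(g - 2)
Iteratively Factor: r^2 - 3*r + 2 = (r - 1)*(r - 2)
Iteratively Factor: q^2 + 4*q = (q + 4)*(q)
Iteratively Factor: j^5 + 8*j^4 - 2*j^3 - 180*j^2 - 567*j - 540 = (j + 3)*(j^4 + 5*j^3 - 17*j^2 - 129*j - 180) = (j + 3)^2*(j^3 + 2*j^2 - 23*j - 60) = (j - 5)*(j + 3)^2*(j^2 + 7*j + 12) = (j - 5)*(j + 3)^2*(j + 4)*(j + 3)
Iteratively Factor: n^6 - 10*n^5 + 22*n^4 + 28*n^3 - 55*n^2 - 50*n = (n)*(n^5 - 10*n^4 + 22*n^3 + 28*n^2 - 55*n - 50) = n*(n - 2)*(n^4 - 8*n^3 + 6*n^2 + 40*n + 25) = n*(n - 5)*(n - 2)*(n^3 - 3*n^2 - 9*n - 5) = n*(n - 5)^2*(n - 2)*(n^2 + 2*n + 1) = n*(n - 5)^2*(n - 2)*(n + 1)*(n + 1)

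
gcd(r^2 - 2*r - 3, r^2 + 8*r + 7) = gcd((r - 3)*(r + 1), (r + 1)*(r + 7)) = r + 1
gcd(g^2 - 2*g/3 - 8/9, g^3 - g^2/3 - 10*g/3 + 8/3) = g - 4/3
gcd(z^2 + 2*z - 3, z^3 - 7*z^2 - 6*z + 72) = z + 3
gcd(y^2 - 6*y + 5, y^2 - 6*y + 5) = y^2 - 6*y + 5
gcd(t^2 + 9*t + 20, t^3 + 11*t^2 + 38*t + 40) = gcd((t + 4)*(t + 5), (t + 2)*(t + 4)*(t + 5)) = t^2 + 9*t + 20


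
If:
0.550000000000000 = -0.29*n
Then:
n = -1.90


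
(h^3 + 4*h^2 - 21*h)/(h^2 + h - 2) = h*(h^2 + 4*h - 21)/(h^2 + h - 2)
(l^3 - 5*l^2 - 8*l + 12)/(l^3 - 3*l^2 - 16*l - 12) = (l - 1)/(l + 1)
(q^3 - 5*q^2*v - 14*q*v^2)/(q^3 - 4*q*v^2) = (q - 7*v)/(q - 2*v)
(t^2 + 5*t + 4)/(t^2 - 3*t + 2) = (t^2 + 5*t + 4)/(t^2 - 3*t + 2)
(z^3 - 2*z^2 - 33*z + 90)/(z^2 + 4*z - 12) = (z^2 - 8*z + 15)/(z - 2)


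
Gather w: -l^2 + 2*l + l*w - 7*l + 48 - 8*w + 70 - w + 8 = -l^2 - 5*l + w*(l - 9) + 126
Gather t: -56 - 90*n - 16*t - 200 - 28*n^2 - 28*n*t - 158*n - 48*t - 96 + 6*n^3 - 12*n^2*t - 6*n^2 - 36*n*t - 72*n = 6*n^3 - 34*n^2 - 320*n + t*(-12*n^2 - 64*n - 64) - 352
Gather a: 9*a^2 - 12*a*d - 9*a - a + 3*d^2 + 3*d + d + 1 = 9*a^2 + a*(-12*d - 10) + 3*d^2 + 4*d + 1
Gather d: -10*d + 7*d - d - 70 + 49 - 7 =-4*d - 28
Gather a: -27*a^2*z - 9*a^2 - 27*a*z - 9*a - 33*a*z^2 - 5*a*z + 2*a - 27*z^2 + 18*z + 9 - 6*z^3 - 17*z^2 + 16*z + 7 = a^2*(-27*z - 9) + a*(-33*z^2 - 32*z - 7) - 6*z^3 - 44*z^2 + 34*z + 16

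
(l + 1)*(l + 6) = l^2 + 7*l + 6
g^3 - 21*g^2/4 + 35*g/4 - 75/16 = (g - 5/2)*(g - 3/2)*(g - 5/4)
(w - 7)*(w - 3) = w^2 - 10*w + 21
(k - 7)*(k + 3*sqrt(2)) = k^2 - 7*k + 3*sqrt(2)*k - 21*sqrt(2)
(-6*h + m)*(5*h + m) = -30*h^2 - h*m + m^2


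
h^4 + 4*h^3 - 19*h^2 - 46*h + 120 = (h - 3)*(h - 2)*(h + 4)*(h + 5)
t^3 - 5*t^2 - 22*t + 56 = (t - 7)*(t - 2)*(t + 4)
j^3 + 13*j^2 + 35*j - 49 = (j - 1)*(j + 7)^2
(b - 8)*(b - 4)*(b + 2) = b^3 - 10*b^2 + 8*b + 64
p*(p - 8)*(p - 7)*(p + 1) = p^4 - 14*p^3 + 41*p^2 + 56*p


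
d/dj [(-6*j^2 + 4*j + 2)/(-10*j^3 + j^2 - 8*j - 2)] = 4*(-15*j^4 + 20*j^3 + 26*j^2 + 5*j + 2)/(100*j^6 - 20*j^5 + 161*j^4 + 24*j^3 + 60*j^2 + 32*j + 4)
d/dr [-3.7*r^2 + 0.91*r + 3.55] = 0.91 - 7.4*r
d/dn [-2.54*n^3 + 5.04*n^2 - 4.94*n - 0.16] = -7.62*n^2 + 10.08*n - 4.94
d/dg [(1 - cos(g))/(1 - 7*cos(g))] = -6*sin(g)/(7*cos(g) - 1)^2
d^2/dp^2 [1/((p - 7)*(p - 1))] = 2*((p - 7)^2 + (p - 7)*(p - 1) + (p - 1)^2)/((p - 7)^3*(p - 1)^3)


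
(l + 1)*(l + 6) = l^2 + 7*l + 6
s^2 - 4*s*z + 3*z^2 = (s - 3*z)*(s - z)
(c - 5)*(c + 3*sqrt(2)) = c^2 - 5*c + 3*sqrt(2)*c - 15*sqrt(2)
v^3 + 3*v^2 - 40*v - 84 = (v - 6)*(v + 2)*(v + 7)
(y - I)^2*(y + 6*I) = y^3 + 4*I*y^2 + 11*y - 6*I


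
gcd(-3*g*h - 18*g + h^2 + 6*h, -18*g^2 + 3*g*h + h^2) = 3*g - h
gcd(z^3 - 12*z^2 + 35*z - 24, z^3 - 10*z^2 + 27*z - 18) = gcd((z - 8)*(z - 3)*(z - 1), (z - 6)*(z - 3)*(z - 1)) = z^2 - 4*z + 3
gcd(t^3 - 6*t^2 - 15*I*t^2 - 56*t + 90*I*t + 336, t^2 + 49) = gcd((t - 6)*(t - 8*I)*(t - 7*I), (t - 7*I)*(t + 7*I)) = t - 7*I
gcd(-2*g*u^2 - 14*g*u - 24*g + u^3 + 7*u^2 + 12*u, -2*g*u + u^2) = -2*g + u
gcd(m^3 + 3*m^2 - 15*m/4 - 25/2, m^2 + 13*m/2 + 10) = m + 5/2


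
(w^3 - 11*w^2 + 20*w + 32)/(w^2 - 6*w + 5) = (w^3 - 11*w^2 + 20*w + 32)/(w^2 - 6*w + 5)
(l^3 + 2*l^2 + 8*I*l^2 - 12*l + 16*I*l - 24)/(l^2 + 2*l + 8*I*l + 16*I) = (l^2 + 8*I*l - 12)/(l + 8*I)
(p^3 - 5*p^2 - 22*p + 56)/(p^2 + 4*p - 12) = (p^2 - 3*p - 28)/(p + 6)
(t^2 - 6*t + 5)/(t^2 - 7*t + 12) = (t^2 - 6*t + 5)/(t^2 - 7*t + 12)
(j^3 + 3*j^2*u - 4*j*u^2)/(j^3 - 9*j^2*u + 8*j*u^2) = (-j - 4*u)/(-j + 8*u)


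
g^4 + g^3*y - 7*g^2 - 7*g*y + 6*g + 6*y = (g - 2)*(g - 1)*(g + 3)*(g + y)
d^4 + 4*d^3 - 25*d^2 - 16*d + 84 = (d - 3)*(d - 2)*(d + 2)*(d + 7)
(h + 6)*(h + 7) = h^2 + 13*h + 42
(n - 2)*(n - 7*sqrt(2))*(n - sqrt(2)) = n^3 - 8*sqrt(2)*n^2 - 2*n^2 + 14*n + 16*sqrt(2)*n - 28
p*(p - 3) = p^2 - 3*p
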